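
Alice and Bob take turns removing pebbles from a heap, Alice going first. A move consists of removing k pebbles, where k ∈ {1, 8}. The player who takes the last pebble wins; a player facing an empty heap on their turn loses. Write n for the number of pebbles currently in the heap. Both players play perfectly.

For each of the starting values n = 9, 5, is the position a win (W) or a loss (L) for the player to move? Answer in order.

Classify positions by backward induction: terminal positions (no move available) are L. From any other position, the mover wins iff some move reaches an L.
n=0: no move → L
n=1: →0(L), so W
n=2: →1(W) only, which is W, so L
n=3: →2(L), so W
n=4: →3(W) only, which is W, so L
n=5: →4(L), so W
n=6: →5(W) only, which is W, so L
n=7: →6(L), so W
n=8: →0(L), so W
n=9: →8(W), 1(W) — all W, so L

9: L, 5: W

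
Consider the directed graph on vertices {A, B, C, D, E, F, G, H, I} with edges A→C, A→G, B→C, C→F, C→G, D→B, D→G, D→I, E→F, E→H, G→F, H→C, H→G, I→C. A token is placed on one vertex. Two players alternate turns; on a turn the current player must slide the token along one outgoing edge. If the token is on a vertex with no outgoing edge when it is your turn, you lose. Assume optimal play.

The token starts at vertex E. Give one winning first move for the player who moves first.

Positions with no move are L. A position that does have a move is losing for the player to move precisely when every available move leads to a winning position for the opponent. Fill in the labels:
Every edge goes from a vertex to one that appears earlier in the order F, G, C, A, B, H, I, D, E, so processing vertices in that order labels each vertex after all of its successors.
F: no outgoing edge → L
G: →F(L), so W
C: →F(L), so W
A: →C(W), G(W) — all W, so L
B: →C(W) only, which is W, so L
H: →C(W), G(W) — all W, so L
I: →C(W) only, which is W, so L
D: →I(L), so W
E: →H(L), so W
From E, the L positions reachable in one move are: H, F. Any move reaching one of these is winning.

Move to H.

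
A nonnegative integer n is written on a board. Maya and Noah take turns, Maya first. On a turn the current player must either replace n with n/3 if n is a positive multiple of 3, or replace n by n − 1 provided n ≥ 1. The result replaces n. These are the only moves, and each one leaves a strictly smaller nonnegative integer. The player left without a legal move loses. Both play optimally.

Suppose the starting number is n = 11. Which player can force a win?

Build the W/L table. Terminal = L. A non-terminal position is W if it has a move to some L; otherwise it is L.
n=0: no move → L
n=1: →0(L), so W
n=2: →1(W) only, which is W, so L
n=3: →2(L), so W
n=4: →3(W) only, which is W, so L
n=5: →4(L), so W
n=6: →2(L), so W
n=7: →6(W) only, which is W, so L
n=8: →7(L), so W
n=9: →3(W), 8(W) — all W, so L
n=10: →9(L), so W
n=11: →10(W) only, which is W, so L
Every move from 11 reaches a W position, so the mover loses.

Noah wins.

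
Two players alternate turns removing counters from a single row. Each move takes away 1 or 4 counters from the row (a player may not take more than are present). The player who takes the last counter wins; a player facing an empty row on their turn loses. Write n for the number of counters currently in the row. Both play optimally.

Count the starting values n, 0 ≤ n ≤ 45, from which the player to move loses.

19

Positions with no move are L. A position that does have a move is losing for the player to move precisely when every available move leads to a winning position for the opponent. Fill in the labels:
n=0: no move → L
n=1: can move to 0, which is L ⇒ W
n=2: the only move is to 1(W), a W ⇒ L
n=3: can move to 2, which is L ⇒ W
n=4: can move to 0, which is L ⇒ W
n=5: moves to 4(W), 1(W); every one is W ⇒ L
n=6: can move to 5, which is L ⇒ W
n=7: moves to 6(W), 3(W); every one is W ⇒ L
n=8: can move to 7, which is L ⇒ W
n=9: can move to 5, which is L ⇒ W
n=10: moves to 9(W), 6(W); every one is W ⇒ L
n=11: can move to 10, which is L ⇒ W
n=12: moves to 11(W), 8(W); every one is W ⇒ L
n=13: can move to 12, which is L ⇒ W
n=14: can move to 10, which is L ⇒ W
n=15: moves to 14(W), 11(W); every one is W ⇒ L
n=16: can move to 15, which is L ⇒ W
n=17: moves to 16(W), 13(W); every one is W ⇒ L
n=18: can move to 17, which is L ⇒ W
n=19: can move to 15, which is L ⇒ W
n=20: moves to 19(W), 16(W); every one is W ⇒ L
n=21: can move to 20, which is L ⇒ W
n=22: moves to 21(W), 18(W); every one is W ⇒ L
n=23: can move to 22, which is L ⇒ W
n=24: can move to 20, which is L ⇒ W
n=25: moves to 24(W), 21(W); every one is W ⇒ L
n=26: can move to 25, which is L ⇒ W
n=27: moves to 26(W), 23(W); every one is W ⇒ L
n=28: can move to 27, which is L ⇒ W
n=29: can move to 25, which is L ⇒ W
n=30: moves to 29(W), 26(W); every one is W ⇒ L
n=31: can move to 30, which is L ⇒ W
n=32: moves to 31(W), 28(W); every one is W ⇒ L
n=33: can move to 32, which is L ⇒ W
n=34: can move to 30, which is L ⇒ W
n=35: moves to 34(W), 31(W); every one is W ⇒ L
n=36: can move to 35, which is L ⇒ W
n=37: moves to 36(W), 33(W); every one is W ⇒ L
n=38: can move to 37, which is L ⇒ W
n=39: can move to 35, which is L ⇒ W
n=40: moves to 39(W), 36(W); every one is W ⇒ L
n=41: can move to 40, which is L ⇒ W
n=42: moves to 41(W), 38(W); every one is W ⇒ L
n=43: can move to 42, which is L ⇒ W
n=44: can move to 40, which is L ⇒ W
n=45: moves to 44(W), 41(W); every one is W ⇒ L
L entries with 0 ≤ n ≤ 45: n = 0, 2, 5, 7, 10, 12, 15, 17, 20, 22, 25, 27, 30, 32, 35, 37, 40, 42, 45; that makes 19.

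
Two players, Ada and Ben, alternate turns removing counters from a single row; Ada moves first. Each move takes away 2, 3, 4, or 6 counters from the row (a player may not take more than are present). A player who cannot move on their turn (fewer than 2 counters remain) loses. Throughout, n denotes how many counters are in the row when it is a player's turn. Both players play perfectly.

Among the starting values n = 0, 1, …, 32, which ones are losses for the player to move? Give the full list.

Work bottom-up. With no move the player to move loses. Otherwise the position is W if at least one move leads to an L position for the opponent, and L if every move leads to a W.
n=0: no move → L
n=1: no move → L
n=2: can move to 0, which is L ⇒ W
n=3: can move to 1, which is L ⇒ W
n=4: can move to 1, which is L ⇒ W
n=5: can move to 1, which is L ⇒ W
n=6: can move to 0, which is L ⇒ W
n=7: can move to 1, which is L ⇒ W
n=8: moves to 6(W), 5(W), 4(W), 2(W); every one is W ⇒ L
n=9: moves to 7(W), 6(W), 5(W), 3(W); every one is W ⇒ L
n=10: can move to 8, which is L ⇒ W
n=11: can move to 9, which is L ⇒ W
n=12: can move to 9, which is L ⇒ W
n=13: can move to 9, which is L ⇒ W
n=14: can move to 8, which is L ⇒ W
n=15: can move to 9, which is L ⇒ W
n=16: moves to 14(W), 13(W), 12(W), 10(W); every one is W ⇒ L
n=17: moves to 15(W), 14(W), 13(W), 11(W); every one is W ⇒ L
n=18: can move to 16, which is L ⇒ W
n=19: can move to 17, which is L ⇒ W
n=20: can move to 17, which is L ⇒ W
n=21: can move to 17, which is L ⇒ W
n=22: can move to 16, which is L ⇒ W
n=23: can move to 17, which is L ⇒ W
n=24: moves to 22(W), 21(W), 20(W), 18(W); every one is W ⇒ L
n=25: moves to 23(W), 22(W), 21(W), 19(W); every one is W ⇒ L
n=26: can move to 24, which is L ⇒ W
n=27: can move to 25, which is L ⇒ W
n=28: can move to 25, which is L ⇒ W
n=29: can move to 25, which is L ⇒ W
n=30: can move to 24, which is L ⇒ W
n=31: can move to 25, which is L ⇒ W
n=32: moves to 30(W), 29(W), 28(W), 26(W); every one is W ⇒ L
The losing starting values of n are exactly the entries labelled L in this table (9 of them).

0, 1, 8, 9, 16, 17, 24, 25, 32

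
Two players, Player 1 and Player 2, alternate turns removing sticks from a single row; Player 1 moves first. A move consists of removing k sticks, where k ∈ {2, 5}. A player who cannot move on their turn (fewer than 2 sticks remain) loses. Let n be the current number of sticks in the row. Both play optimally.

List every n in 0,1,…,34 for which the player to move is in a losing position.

0, 1, 4, 7, 8, 11, 14, 15, 18, 21, 22, 25, 28, 29, 32

Classify positions by backward induction: terminal positions (no move available) are L. From any other position, the mover wins iff some move reaches an L.
n=0: no move → L
n=1: no move → L
n=2: W (go to 0, an L position)
n=3: W (go to 1, an L position)
n=4: L (sole option 2(W) is W)
n=5: W (go to 0, an L position)
n=6: W (go to 4, an L position)
n=7: L (options 5(W), 2(W) are all W)
n=8: L (options 6(W), 3(W) are all W)
n=9: W (go to 7, an L position)
n=10: W (go to 8, an L position)
n=11: L (options 9(W), 6(W) are all W)
n=12: W (go to 7, an L position)
n=13: W (go to 11, an L position)
n=14: L (options 12(W), 9(W) are all W)
n=15: L (options 13(W), 10(W) are all W)
n=16: W (go to 14, an L position)
n=17: W (go to 15, an L position)
n=18: L (options 16(W), 13(W) are all W)
n=19: W (go to 14, an L position)
n=20: W (go to 18, an L position)
n=21: L (options 19(W), 16(W) are all W)
n=22: L (options 20(W), 17(W) are all W)
n=23: W (go to 21, an L position)
n=24: W (go to 22, an L position)
n=25: L (options 23(W), 20(W) are all W)
n=26: W (go to 21, an L position)
n=27: W (go to 25, an L position)
n=28: L (options 26(W), 23(W) are all W)
n=29: L (options 27(W), 24(W) are all W)
n=30: W (go to 28, an L position)
n=31: W (go to 29, an L position)
n=32: L (options 30(W), 27(W) are all W)
n=33: W (go to 28, an L position)
n=34: W (go to 32, an L position)
Reading off the rows marked L gives the requested list; there are 15 such values of n.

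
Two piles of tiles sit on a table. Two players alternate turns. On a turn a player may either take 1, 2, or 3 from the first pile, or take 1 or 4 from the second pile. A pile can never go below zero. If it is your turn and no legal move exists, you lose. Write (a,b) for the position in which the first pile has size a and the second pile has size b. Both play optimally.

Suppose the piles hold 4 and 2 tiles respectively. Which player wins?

Build the W/L table. Terminal = L. A non-terminal position is W if it has a move to some L; otherwise it is L.
No move ever increases a pile, so every position that can arise here has a ≤ 4 and b ≤ 2; it is enough to label the cells with 0 ≤ a ≤ 4 and 0 ≤ b ≤ 2.
Every move lowers a or b (never raises either), so fill the grid row by row in increasing a, and left to right within a row: each cell's successors are then already labelled.
      b=0  b=1  b=2
a=0:    L    W    L
a=1:    W    L    W
a=2:    W    W    W
a=3:    W    W    W
a=4:    L    W    L
Cells with no legal move (terminal, hence L): (0,0).
The remaining L cells, each justified by listing all of its moves:
(0,2): L (sole option (0,1)(W) is W)
(1,1): L (options (0,1)(W), (1,0)(W) are all W)
(4,0): L (options (3,0)(W), (2,0)(W), (1,0)(W) are all W)
(4,2): L (options (3,2)(W), (2,2)(W), (1,2)(W), (4,1)(W) are all W)
Every other cell has at least one move into one of the L cells above, so it is W.
Every move from (4,2) reaches a W position, so the mover loses.

The second player wins.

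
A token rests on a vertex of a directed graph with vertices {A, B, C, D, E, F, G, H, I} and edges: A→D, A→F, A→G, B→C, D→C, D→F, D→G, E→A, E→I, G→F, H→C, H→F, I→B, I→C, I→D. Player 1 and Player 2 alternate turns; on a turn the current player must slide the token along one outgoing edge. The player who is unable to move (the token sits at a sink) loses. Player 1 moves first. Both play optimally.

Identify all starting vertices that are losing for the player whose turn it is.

C, E, F

Positions with no move are L. A position that does have a move is losing for the player to move precisely when every available move leads to a winning position for the opponent. Fill in the labels:
Every edge goes from a vertex to one that appears earlier in the order C, F, G, B, D, I, A, E, H, so processing vertices in that order labels each vertex after all of its successors.
C: no outgoing edge → L
F: no outgoing edge → L
G: reaches L-position F → W
B: reaches L-position C → W
D: reaches L-position F → W
I: reaches L-position C → W
A: reaches L-position F → W
E: only reaches A(W), I(W), all W → L
H: reaches L-position F → W
The losing starting vertices are exactly the entries labelled L in this table (3 of them).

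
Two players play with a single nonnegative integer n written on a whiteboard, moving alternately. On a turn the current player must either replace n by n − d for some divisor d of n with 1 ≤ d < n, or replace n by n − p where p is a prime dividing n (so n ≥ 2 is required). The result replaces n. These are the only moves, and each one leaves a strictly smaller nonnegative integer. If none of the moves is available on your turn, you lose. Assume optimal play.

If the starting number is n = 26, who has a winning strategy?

The second player wins.

Positions with no move are L. A position that does have a move is losing for the player to move precisely when every available move leads to a winning position for the opponent. Fill in the labels:
n=0: no move → L
n=1: no move → L
n=2: →0(L), so W
n=3: →0(L), so W
n=4: →2(W), 3(W) — all W, so L
n=5: →0(L), so W
n=6: →4(L), so W
n=7: →0(L), so W
n=8: →4(L), so W
n=9: →6(W), 8(W) — all W, so L
n=10: →9(L), so W
n=11: →0(L), so W
n=12: →9(L), so W
n=13: →0(L), so W
n=14: →7(W), 12(W), 13(W) — all W, so L
n=15: →14(L), so W
n=16: →14(L), so W
n=17: →0(L), so W
n=18: →9(L), so W
n=19: →0(L), so W
n=20: →10(W), 15(W), 16(W), 18(W), 19(W) — all W, so L
n=21: →14(L), so W
n=22: →20(L), so W
n=23: →0(L), so W
n=24: →20(L), so W
n=25: →20(L), so W
n=26: →13(W), 24(W), 25(W) — all W, so L
Every move from 26 reaches a W position, so the mover loses.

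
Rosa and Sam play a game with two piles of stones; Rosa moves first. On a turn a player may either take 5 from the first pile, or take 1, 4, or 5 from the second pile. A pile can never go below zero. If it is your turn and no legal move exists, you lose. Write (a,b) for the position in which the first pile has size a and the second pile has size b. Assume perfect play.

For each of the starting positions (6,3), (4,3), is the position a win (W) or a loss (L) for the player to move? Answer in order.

Work bottom-up. With no move the player to move loses. Otherwise the position is W if at least one move leads to an L position for the opponent, and L if every move leads to a W.
No move ever increases a pile, so every position that can arise here has a ≤ 6 and b ≤ 3; it is enough to label the cells with 0 ≤ a ≤ 6 and 0 ≤ b ≤ 3.
Every move lowers a or b (never raises either), so fill the grid row by row in increasing a, and left to right within a row: each cell's successors are then already labelled.
      b=0  b=1  b=2  b=3
a=0:    L    W    L    W
a=1:    L    W    L    W
a=2:    L    W    L    W
a=3:    L    W    L    W
a=4:    L    W    L    W
a=5:    W    L    W    L
a=6:    W    L    W    L
Cells with no legal move (terminal, hence L): (0,0), (1,0), (2,0), (3,0), (4,0).
The remaining L cells, each justified by listing all of its moves:
(0,2): L (sole option (0,1)(W) is W)
(1,2): L (sole option (1,1)(W) is W)
(2,2): L (sole option (2,1)(W) is W)
(3,2): L (sole option (3,1)(W) is W)
(4,2): L (sole option (4,1)(W) is W)
(5,1): L (options (0,1)(W), (5,0)(W) are all W)
(5,3): L (options (0,3)(W), (5,2)(W) are all W)
(6,1): L (options (1,1)(W), (6,0)(W) are all W)
(6,3): L (options (1,3)(W), (6,2)(W) are all W)
Every other cell has at least one move into one of the L cells above, so it is W.
(6,3): one of the L cells justified above, so L
(4,3): the move to (4,2) reaches an L cell, so W

(6,3): L, (4,3): W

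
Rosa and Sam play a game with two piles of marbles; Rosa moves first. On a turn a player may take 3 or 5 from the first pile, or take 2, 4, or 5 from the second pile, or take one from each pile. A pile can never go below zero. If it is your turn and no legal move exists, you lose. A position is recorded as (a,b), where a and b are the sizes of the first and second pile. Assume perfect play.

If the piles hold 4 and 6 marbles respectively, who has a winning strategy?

Rosa wins.

Label each position W (a win for the player to move) or L (a loss). A position with no legal move is L; any other position is W exactly when some move reaches an L, and L when every move reaches a W.
No move ever increases a pile, so every position that can arise here has a ≤ 4 and b ≤ 6; it is enough to label the cells with 0 ≤ a ≤ 4 and 0 ≤ b ≤ 6.
Every move lowers a or b (never raises either), so fill the grid row by row in increasing a, and left to right within a row: each cell's successors are then already labelled.
      b=0  b=1  b=2  b=3  b=4  b=5  b=6
a=0:    L    L    W    W    W    W    W
a=1:    L    W    W    L    W    W    L
a=2:    L    W    W    L    W    W    L
a=3:    W    W    L    L    W    W    W
a=4:    W    L    L    W    W    W    W
Cells with no legal move (terminal, hence L): (0,0), (0,1), (1,0), (2,0).
The remaining L cells, each justified by listing all of its moves:
(1,3): L (options (1,1)(W), (0,2)(W) are all W)
(1,6): L (options (1,4)(W), (1,2)(W), (1,1)(W), (0,5)(W) are all W)
(2,3): L (options (2,1)(W), (1,2)(W) are all W)
(2,6): L (options (2,4)(W), (2,2)(W), (2,1)(W), (1,5)(W) are all W)
(3,2): L (options (0,2)(W), (3,0)(W), (2,1)(W) are all W)
(3,3): L (options (0,3)(W), (3,1)(W), (2,2)(W) are all W)
(4,1): L (options (1,1)(W), (3,0)(W) are all W)
(4,2): L (options (1,2)(W), (4,0)(W), (3,1)(W) are all W)
Every other cell has at least one move into one of the L cells above, so it is W.
The starting position (4,6) is W: Rosa should move to (1,6), handing over an L position.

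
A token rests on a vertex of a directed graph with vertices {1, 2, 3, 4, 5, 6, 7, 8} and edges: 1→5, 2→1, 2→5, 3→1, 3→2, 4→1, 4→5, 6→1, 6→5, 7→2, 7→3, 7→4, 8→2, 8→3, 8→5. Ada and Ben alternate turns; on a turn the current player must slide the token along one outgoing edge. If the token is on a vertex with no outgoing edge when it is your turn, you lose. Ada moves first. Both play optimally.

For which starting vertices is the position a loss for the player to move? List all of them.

3, 5

Classify positions by backward induction: terminal positions (no move available) are L. From any other position, the mover wins iff some move reaches an L.
Every edge goes from a vertex to one that appears earlier in the order 5, 1, 2, 4, 3, 8, 6, 7, so processing vertices in that order labels each vertex after all of its successors.
5: no outgoing edge → L
1: reaches L-position 5 → W
2: reaches L-position 5 → W
4: reaches L-position 5 → W
3: only reaches 2(W), 1(W), all W → L
8: reaches L-position 3 → W
6: reaches L-position 5 → W
7: reaches L-position 3 → W
The losing starting vertices are exactly the entries labelled L in this table (2 of them).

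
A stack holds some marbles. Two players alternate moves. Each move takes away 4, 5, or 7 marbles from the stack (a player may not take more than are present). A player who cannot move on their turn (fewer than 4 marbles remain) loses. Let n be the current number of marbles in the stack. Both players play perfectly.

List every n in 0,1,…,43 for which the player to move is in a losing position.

Work bottom-up. With no move the player to move loses. Otherwise the position is W if at least one move leads to an L position for the opponent, and L if every move leads to a W.
n=0: no move → L
n=1: no move → L
n=2: no move → L
n=3: no move → L
n=4: W (go to 0, an L position)
n=5: W (go to 1, an L position)
n=6: W (go to 2, an L position)
n=7: W (go to 3, an L position)
n=8: W (go to 3, an L position)
n=9: W (go to 2, an L position)
n=10: W (go to 3, an L position)
n=11: L (options 7(W), 6(W), 4(W) are all W)
n=12: L (options 8(W), 7(W), 5(W) are all W)
n=13: L (options 9(W), 8(W), 6(W) are all W)
n=14: L (options 10(W), 9(W), 7(W) are all W)
n=15: W (go to 11, an L position)
n=16: W (go to 12, an L position)
n=17: W (go to 13, an L position)
n=18: W (go to 14, an L position)
n=19: W (go to 14, an L position)
n=20: W (go to 13, an L position)
n=21: W (go to 14, an L position)
n=22: L (options 18(W), 17(W), 15(W) are all W)
n=23: L (options 19(W), 18(W), 16(W) are all W)
n=24: L (options 20(W), 19(W), 17(W) are all W)
n=25: L (options 21(W), 20(W), 18(W) are all W)
n=26: W (go to 22, an L position)
n=27: W (go to 23, an L position)
n=28: W (go to 24, an L position)
n=29: W (go to 25, an L position)
n=30: W (go to 25, an L position)
n=31: W (go to 24, an L position)
n=32: W (go to 25, an L position)
n=33: L (options 29(W), 28(W), 26(W) are all W)
n=34: L (options 30(W), 29(W), 27(W) are all W)
n=35: L (options 31(W), 30(W), 28(W) are all W)
n=36: L (options 32(W), 31(W), 29(W) are all W)
n=37: W (go to 33, an L position)
n=38: W (go to 34, an L position)
n=39: W (go to 35, an L position)
n=40: W (go to 36, an L position)
n=41: W (go to 36, an L position)
n=42: W (go to 35, an L position)
n=43: W (go to 36, an L position)
Reading off the rows marked L gives the requested list; there are 16 such values of n.

0, 1, 2, 3, 11, 12, 13, 14, 22, 23, 24, 25, 33, 34, 35, 36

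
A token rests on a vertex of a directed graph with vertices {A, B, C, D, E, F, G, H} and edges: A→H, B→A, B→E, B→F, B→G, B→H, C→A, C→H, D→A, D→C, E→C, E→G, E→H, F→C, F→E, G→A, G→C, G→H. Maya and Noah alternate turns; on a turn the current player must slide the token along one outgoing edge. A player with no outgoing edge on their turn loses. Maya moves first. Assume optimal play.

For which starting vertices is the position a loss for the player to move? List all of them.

Build the W/L table. Terminal = L. A non-terminal position is W if it has a move to some L; otherwise it is L.
Every edge goes from a vertex to one that appears earlier in the order H, A, C, G, E, F, B, D, so processing vertices in that order labels each vertex after all of its successors.
H: no outgoing edge → L
A: W (go to H, an L position)
C: W (go to H, an L position)
G: W (go to H, an L position)
E: W (go to H, an L position)
F: L (options E(W), C(W) are all W)
B: W (go to F, an L position)
D: L (options C(W), A(W) are all W)
Reading off the rows marked L gives the requested list; there are 3 such vertices.

D, F, H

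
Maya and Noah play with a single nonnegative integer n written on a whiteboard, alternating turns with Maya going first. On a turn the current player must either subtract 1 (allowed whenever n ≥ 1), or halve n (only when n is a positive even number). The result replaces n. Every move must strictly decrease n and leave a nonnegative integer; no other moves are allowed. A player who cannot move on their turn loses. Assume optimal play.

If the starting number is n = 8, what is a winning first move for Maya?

Build the W/L table. Terminal = L. A non-terminal position is W if it has a move to some L; otherwise it is L.
n=0: no move → L
n=1: →0(L), so W
n=2: →1(W) only, which is W, so L
n=3: →2(L), so W
n=4: →2(L), so W
n=5: →4(W) only, which is W, so L
n=6: →5(L), so W
n=7: →6(W) only, which is W, so L
n=8: →7(L), so W
From 8, the L positions reachable in one move are: 7.

Move to 7.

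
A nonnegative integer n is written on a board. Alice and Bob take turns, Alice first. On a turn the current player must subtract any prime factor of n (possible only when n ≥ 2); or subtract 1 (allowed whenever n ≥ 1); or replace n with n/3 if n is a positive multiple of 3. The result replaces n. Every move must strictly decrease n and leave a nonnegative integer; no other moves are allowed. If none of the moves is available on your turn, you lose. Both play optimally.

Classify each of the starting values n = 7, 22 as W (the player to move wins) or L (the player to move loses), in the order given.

7: W, 22: L

Use the standard recursion: the mover loses at a terminal position; elsewhere, the mover wins exactly when some move hands the opponent an L position.
n=0: no move → L
n=1: reaches L-position 0 → W
n=2: reaches L-position 0 → W
n=3: reaches L-position 0 → W
n=4: only reaches 2(W), 3(W), all W → L
n=5: reaches L-position 0 → W
n=6: reaches L-position 4 → W
n=7: reaches L-position 0 → W
n=8: only reaches 6(W), 7(W), all W → L
n=9: reaches L-position 8 → W
n=10: reaches L-position 8 → W
n=11: reaches L-position 0 → W
n=12: reaches L-position 4 → W
n=13: reaches L-position 0 → W
n=14: only reaches 7(W), 12(W), 13(W), all W → L
n=15: reaches L-position 14 → W
n=16: reaches L-position 14 → W
n=17: reaches L-position 0 → W
n=18: only reaches 6(W), 15(W), 16(W), 17(W), all W → L
n=19: reaches L-position 0 → W
n=20: reaches L-position 18 → W
n=21: reaches L-position 14 → W
n=22: only reaches 11(W), 20(W), 21(W), all W → L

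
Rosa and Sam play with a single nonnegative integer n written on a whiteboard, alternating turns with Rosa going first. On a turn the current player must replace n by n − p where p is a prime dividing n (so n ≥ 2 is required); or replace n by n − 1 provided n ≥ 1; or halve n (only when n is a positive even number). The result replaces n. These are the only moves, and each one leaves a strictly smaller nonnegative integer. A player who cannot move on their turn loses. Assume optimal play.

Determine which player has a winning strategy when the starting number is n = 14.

Label each position W (a win for the player to move) or L (a loss). A position with no legal move is L; any other position is W exactly when some move reaches an L, and L when every move reaches a W.
n=0: no move → L
n=1: W (go to 0, an L position)
n=2: W (go to 0, an L position)
n=3: W (go to 0, an L position)
n=4: L (options 2(W), 3(W) are all W)
n=5: W (go to 0, an L position)
n=6: W (go to 4, an L position)
n=7: W (go to 0, an L position)
n=8: W (go to 4, an L position)
n=9: L (options 6(W), 8(W) are all W)
n=10: W (go to 9, an L position)
n=11: W (go to 0, an L position)
n=12: W (go to 9, an L position)
n=13: W (go to 0, an L position)
n=14: L (options 7(W), 12(W), 13(W) are all W)
Every move from 14 reaches a W position, so the mover loses.

Sam wins.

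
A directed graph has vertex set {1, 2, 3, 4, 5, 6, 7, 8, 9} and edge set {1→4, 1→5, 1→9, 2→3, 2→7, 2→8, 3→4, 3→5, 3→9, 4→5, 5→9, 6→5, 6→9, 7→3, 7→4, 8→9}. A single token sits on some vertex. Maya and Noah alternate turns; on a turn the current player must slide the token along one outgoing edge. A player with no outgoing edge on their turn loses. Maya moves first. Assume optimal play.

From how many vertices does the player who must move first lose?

Label each position W (a win for the player to move) or L (a loss). A position with no legal move is L; any other position is W exactly when some move reaches an L, and L when every move reaches a W.
Every edge goes from a vertex to one that appears earlier in the order 9, 5, 4, 3, 1, 7, 8, 2, 6, so processing vertices in that order labels each vertex after all of its successors.
9: no outgoing edge → L
5: W (go to 9, an L position)
4: L (sole option 5(W) is W)
3: W (go to 4, an L position)
1: W (go to 4, an L position)
7: W (go to 4, an L position)
8: W (go to 9, an L position)
2: L (options 8(W), 7(W), 3(W) are all W)
6: W (go to 9, an L position)
The L vertices are 2, 4, 9; that is 3 in all.

3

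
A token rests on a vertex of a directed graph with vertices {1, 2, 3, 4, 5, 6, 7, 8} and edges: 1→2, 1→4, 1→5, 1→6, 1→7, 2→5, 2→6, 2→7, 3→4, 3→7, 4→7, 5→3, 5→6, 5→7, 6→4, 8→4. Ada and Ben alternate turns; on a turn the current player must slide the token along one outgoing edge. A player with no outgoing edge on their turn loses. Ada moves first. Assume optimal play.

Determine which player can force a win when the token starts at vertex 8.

Ben wins.

Build the W/L table. Terminal = L. A non-terminal position is W if it has a move to some L; otherwise it is L.
Every edge goes from a vertex to one that appears earlier in the order 7, 4, 3, 6, 5, 2, 1, 8, so processing vertices in that order labels each vertex after all of its successors.
7: no outgoing edge → L
4: can move to 7, which is L ⇒ W
3: can move to 7, which is L ⇒ W
6: the only move is to 4(W), a W ⇒ L
5: can move to 6, which is L ⇒ W
2: can move to 6, which is L ⇒ W
1: can move to 6, which is L ⇒ W
8: the only move is to 4(W), a W ⇒ L
Every move from 8 reaches a W position, so the mover loses.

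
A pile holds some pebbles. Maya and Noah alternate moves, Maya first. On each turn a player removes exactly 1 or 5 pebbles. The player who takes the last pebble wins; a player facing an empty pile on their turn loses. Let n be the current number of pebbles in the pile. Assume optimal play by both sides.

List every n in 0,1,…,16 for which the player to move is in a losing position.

Build the W/L table. Terminal = L. A non-terminal position is W if it has a move to some L; otherwise it is L.
n=0: no move → L
n=1: can move to 0, which is L ⇒ W
n=2: the only move is to 1(W), a W ⇒ L
n=3: can move to 2, which is L ⇒ W
n=4: the only move is to 3(W), a W ⇒ L
n=5: can move to 4, which is L ⇒ W
n=6: moves to 5(W), 1(W); every one is W ⇒ L
n=7: can move to 6, which is L ⇒ W
n=8: moves to 7(W), 3(W); every one is W ⇒ L
n=9: can move to 8, which is L ⇒ W
n=10: moves to 9(W), 5(W); every one is W ⇒ L
n=11: can move to 10, which is L ⇒ W
n=12: moves to 11(W), 7(W); every one is W ⇒ L
n=13: can move to 12, which is L ⇒ W
n=14: moves to 13(W), 9(W); every one is W ⇒ L
n=15: can move to 14, which is L ⇒ W
n=16: moves to 15(W), 11(W); every one is W ⇒ L
Reading off the rows marked L gives the requested list; there are 9 such values of n.

0, 2, 4, 6, 8, 10, 12, 14, 16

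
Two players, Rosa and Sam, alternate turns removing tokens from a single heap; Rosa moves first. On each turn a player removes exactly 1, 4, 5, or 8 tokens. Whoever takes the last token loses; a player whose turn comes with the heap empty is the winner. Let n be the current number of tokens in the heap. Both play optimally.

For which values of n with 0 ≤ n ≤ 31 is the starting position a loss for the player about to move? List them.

1, 3, 10, 12, 19, 21, 28, 30

Positions with no move are W. A position that does have a move is losing for the player to move precisely when every available move leads to a winning position for the opponent. Fill in the labels:
n=0: no move; the opponent has just taken the last token and therefore loses → W
n=1: the only move is to 0(W), a W ⇒ L
n=2: can move to 1, which is L ⇒ W
n=3: the only move is to 2(W), a W ⇒ L
n=4: can move to 3, which is L ⇒ W
n=5: can move to 1, which is L ⇒ W
n=6: can move to 1, which is L ⇒ W
n=7: can move to 3, which is L ⇒ W
n=8: can move to 3, which is L ⇒ W
n=9: can move to 1, which is L ⇒ W
n=10: moves to 9(W), 6(W), 5(W), 2(W); every one is W ⇒ L
n=11: can move to 10, which is L ⇒ W
n=12: moves to 11(W), 8(W), 7(W), 4(W); every one is W ⇒ L
n=13: can move to 12, which is L ⇒ W
n=14: can move to 10, which is L ⇒ W
n=15: can move to 10, which is L ⇒ W
n=16: can move to 12, which is L ⇒ W
n=17: can move to 12, which is L ⇒ W
n=18: can move to 10, which is L ⇒ W
n=19: moves to 18(W), 15(W), 14(W), 11(W); every one is W ⇒ L
n=20: can move to 19, which is L ⇒ W
n=21: moves to 20(W), 17(W), 16(W), 13(W); every one is W ⇒ L
n=22: can move to 21, which is L ⇒ W
n=23: can move to 19, which is L ⇒ W
n=24: can move to 19, which is L ⇒ W
n=25: can move to 21, which is L ⇒ W
n=26: can move to 21, which is L ⇒ W
n=27: can move to 19, which is L ⇒ W
n=28: moves to 27(W), 24(W), 23(W), 20(W); every one is W ⇒ L
n=29: can move to 28, which is L ⇒ W
n=30: moves to 29(W), 26(W), 25(W), 22(W); every one is W ⇒ L
n=31: can move to 30, which is L ⇒ W
Reading off the rows marked L gives the requested list; there are 8 such values of n.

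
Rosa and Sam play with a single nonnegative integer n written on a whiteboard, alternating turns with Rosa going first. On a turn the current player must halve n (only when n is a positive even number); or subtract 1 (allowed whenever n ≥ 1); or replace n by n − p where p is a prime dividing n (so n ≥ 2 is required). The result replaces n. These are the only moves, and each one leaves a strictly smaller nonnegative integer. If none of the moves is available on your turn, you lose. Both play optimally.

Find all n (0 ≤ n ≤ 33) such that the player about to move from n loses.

0, 4, 9, 14, 20, 24, 30

Classify positions by backward induction: terminal positions (no move available) are L. From any other position, the mover wins iff some move reaches an L.
n=0: no move → L
n=1: →0(L), so W
n=2: →0(L), so W
n=3: →0(L), so W
n=4: →2(W), 3(W) — all W, so L
n=5: →0(L), so W
n=6: →4(L), so W
n=7: →0(L), so W
n=8: →4(L), so W
n=9: →6(W), 8(W) — all W, so L
n=10: →9(L), so W
n=11: →0(L), so W
n=12: →9(L), so W
n=13: →0(L), so W
n=14: →7(W), 12(W), 13(W) — all W, so L
n=15: →14(L), so W
n=16: →14(L), so W
n=17: →0(L), so W
n=18: →9(L), so W
n=19: →0(L), so W
n=20: →10(W), 15(W), 18(W), 19(W) — all W, so L
n=21: →14(L), so W
n=22: →20(L), so W
n=23: →0(L), so W
n=24: →12(W), 21(W), 22(W), 23(W) — all W, so L
n=25: →20(L), so W
n=26: →24(L), so W
n=27: →24(L), so W
n=28: →14(L), so W
n=29: →0(L), so W
n=30: →15(W), 25(W), 27(W), 28(W), 29(W) — all W, so L
n=31: →0(L), so W
n=32: →30(L), so W
n=33: →30(L), so W
The losing starting values of n are exactly the entries labelled L in this table (7 of them).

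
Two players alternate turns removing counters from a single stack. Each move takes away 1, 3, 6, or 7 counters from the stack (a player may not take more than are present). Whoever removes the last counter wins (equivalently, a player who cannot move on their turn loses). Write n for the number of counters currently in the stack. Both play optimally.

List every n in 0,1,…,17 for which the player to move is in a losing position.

0, 2, 4, 12, 14, 16

Build the W/L table. Terminal = L. A non-terminal position is W if it has a move to some L; otherwise it is L.
n=0: no move → L
n=1: reaches L-position 0 → W
n=2: only reaches 1(W), which is W → L
n=3: reaches L-position 2 → W
n=4: only reaches 3(W), 1(W), all W → L
n=5: reaches L-position 4 → W
n=6: reaches L-position 0 → W
n=7: reaches L-position 4 → W
n=8: reaches L-position 2 → W
n=9: reaches L-position 2 → W
n=10: reaches L-position 4 → W
n=11: reaches L-position 4 → W
n=12: only reaches 11(W), 9(W), 6(W), 5(W), all W → L
n=13: reaches L-position 12 → W
n=14: only reaches 13(W), 11(W), 8(W), 7(W), all W → L
n=15: reaches L-position 14 → W
n=16: only reaches 15(W), 13(W), 10(W), 9(W), all W → L
n=17: reaches L-position 16 → W
The losing starting values of n are exactly the entries labelled L in this table (6 of them).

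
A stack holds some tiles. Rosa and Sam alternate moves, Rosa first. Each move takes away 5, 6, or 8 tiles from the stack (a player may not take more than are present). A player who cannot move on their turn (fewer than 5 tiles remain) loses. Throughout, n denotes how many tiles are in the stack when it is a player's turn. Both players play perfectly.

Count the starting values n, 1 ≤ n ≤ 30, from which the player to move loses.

14

Classify positions by backward induction: terminal positions (no move available) are L. From any other position, the mover wins iff some move reaches an L.
n=0: no move → L
n=1: no move → L
n=2: no move → L
n=3: no move → L
n=4: no move → L
n=5: can move to 0, which is L ⇒ W
n=6: can move to 1, which is L ⇒ W
n=7: can move to 2, which is L ⇒ W
n=8: can move to 3, which is L ⇒ W
n=9: can move to 4, which is L ⇒ W
n=10: can move to 4, which is L ⇒ W
n=11: can move to 3, which is L ⇒ W
n=12: can move to 4, which is L ⇒ W
n=13: moves to 8(W), 7(W), 5(W); every one is W ⇒ L
n=14: moves to 9(W), 8(W), 6(W); every one is W ⇒ L
n=15: moves to 10(W), 9(W), 7(W); every one is W ⇒ L
n=16: moves to 11(W), 10(W), 8(W); every one is W ⇒ L
n=17: moves to 12(W), 11(W), 9(W); every one is W ⇒ L
n=18: can move to 13, which is L ⇒ W
n=19: can move to 14, which is L ⇒ W
n=20: can move to 15, which is L ⇒ W
n=21: can move to 16, which is L ⇒ W
n=22: can move to 17, which is L ⇒ W
n=23: can move to 17, which is L ⇒ W
n=24: can move to 16, which is L ⇒ W
n=25: can move to 17, which is L ⇒ W
n=26: moves to 21(W), 20(W), 18(W); every one is W ⇒ L
n=27: moves to 22(W), 21(W), 19(W); every one is W ⇒ L
n=28: moves to 23(W), 22(W), 20(W); every one is W ⇒ L
n=29: moves to 24(W), 23(W), 21(W); every one is W ⇒ L
n=30: moves to 25(W), 24(W), 22(W); every one is W ⇒ L
L entries with 1 ≤ n ≤ 30 (n=0 is outside the asked range and is not counted): n = 1, 2, 3, 4, 13, 14, 15, 16, 17, 26, 27, 28, 29, 30; that makes 14.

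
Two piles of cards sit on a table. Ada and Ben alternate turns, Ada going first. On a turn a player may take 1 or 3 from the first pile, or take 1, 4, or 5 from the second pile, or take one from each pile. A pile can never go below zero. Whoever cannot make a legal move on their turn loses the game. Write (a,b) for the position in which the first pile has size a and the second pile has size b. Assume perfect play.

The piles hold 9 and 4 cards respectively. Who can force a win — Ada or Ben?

Build the W/L table. Terminal = L. A non-terminal position is W if it has a move to some L; otherwise it is L.
No move ever increases a pile, so every position that can arise here has a ≤ 9 and b ≤ 4; it is enough to label the cells with 0 ≤ a ≤ 9 and 0 ≤ b ≤ 4.
Every move lowers a or b (never raises either), so fill the grid row by row in increasing a, and left to right within a row: each cell's successors are then already labelled.
      b=0  b=1  b=2  b=3  b=4
a=0:    L    W    L    W    W
a=1:    W    W    W    W    L
a=2:    L    W    L    W    W
a=3:    W    W    W    W    L
a=4:    L    W    L    W    W
a=5:    W    W    W    W    L
a=6:    L    W    L    W    W
a=7:    W    W    W    W    L
a=8:    L    W    L    W    W
a=9:    W    W    W    W    L
Cells with no legal move (terminal, hence L): (0,0).
The remaining L cells, each justified by listing all of its moves:
(0,2): →(0,1)(W) only, which is W, so L
(1,4): →(0,4)(W), (1,3)(W), (1,0)(W), (0,3)(W) — all W, so L
(2,0): →(1,0)(W) only, which is W, so L
(2,2): →(1,2)(W), (2,1)(W), (1,1)(W) — all W, so L
(3,4): →(2,4)(W), (0,4)(W), (3,3)(W), (3,0)(W), (2,3)(W) — all W, so L
(4,0): →(3,0)(W), (1,0)(W) — all W, so L
(4,2): →(3,2)(W), (1,2)(W), (4,1)(W), (3,1)(W) — all W, so L
(5,4): →(4,4)(W), (2,4)(W), (5,3)(W), (5,0)(W), (4,3)(W) — all W, so L
(6,0): →(5,0)(W), (3,0)(W) — all W, so L
(6,2): →(5,2)(W), (3,2)(W), (6,1)(W), (5,1)(W) — all W, so L
(7,4): →(6,4)(W), (4,4)(W), (7,3)(W), (7,0)(W), (6,3)(W) — all W, so L
(8,0): →(7,0)(W), (5,0)(W) — all W, so L
(8,2): →(7,2)(W), (5,2)(W), (8,1)(W), (7,1)(W) — all W, so L
(9,4): →(8,4)(W), (6,4)(W), (9,3)(W), (9,0)(W), (8,3)(W) — all W, so L
Every other cell has at least one move into one of the L cells above, so it is W.
Every move from (9,4) reaches a W position, so the mover loses.

Ben wins.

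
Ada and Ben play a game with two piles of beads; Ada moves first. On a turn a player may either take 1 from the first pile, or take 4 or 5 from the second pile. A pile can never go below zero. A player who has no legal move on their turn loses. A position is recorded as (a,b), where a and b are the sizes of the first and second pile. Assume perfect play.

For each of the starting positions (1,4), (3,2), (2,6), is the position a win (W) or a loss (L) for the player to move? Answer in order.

Label each position W (a win for the player to move) or L (a loss). A position with no legal move is L; any other position is W exactly when some move reaches an L, and L when every move reaches a W.
No move ever increases a pile, so every position that can arise here has a ≤ 3 and b ≤ 6; it is enough to label the cells with 0 ≤ a ≤ 3 and 0 ≤ b ≤ 6.
Every move lowers a or b (never raises either), so fill the grid row by row in increasing a, and left to right within a row: each cell's successors are then already labelled.
      b=0  b=1  b=2  b=3  b=4  b=5  b=6
a=0:    L    L    L    L    W    W    W
a=1:    W    W    W    W    L    L    L
a=2:    L    L    L    L    W    W    W
a=3:    W    W    W    W    L    L    L
Cells with no legal move (terminal, hence L): (0,0), (0,1), (0,2), (0,3).
The remaining L cells, each justified by listing all of its moves:
(1,4): L (options (0,4)(W), (1,0)(W) are all W)
(1,5): L (options (0,5)(W), (1,1)(W), (1,0)(W) are all W)
(1,6): L (options (0,6)(W), (1,2)(W), (1,1)(W) are all W)
(2,0): L (sole option (1,0)(W) is W)
(2,1): L (sole option (1,1)(W) is W)
(2,2): L (sole option (1,2)(W) is W)
(2,3): L (sole option (1,3)(W) is W)
(3,4): L (options (2,4)(W), (3,0)(W) are all W)
(3,5): L (options (2,5)(W), (3,1)(W), (3,0)(W) are all W)
(3,6): L (options (2,6)(W), (3,2)(W), (3,1)(W) are all W)
Every other cell has at least one move into one of the L cells above, so it is W.
(1,4): one of the L cells justified above, so L
(3,2): the move to (2,2) reaches an L cell, so W
(2,6): the move to (1,6) reaches an L cell, so W

(1,4): L, (3,2): W, (2,6): W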